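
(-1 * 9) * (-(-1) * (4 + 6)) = -90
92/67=1.37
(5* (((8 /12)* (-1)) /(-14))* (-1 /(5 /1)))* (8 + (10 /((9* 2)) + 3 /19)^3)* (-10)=418175360 /105004431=3.98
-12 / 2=-6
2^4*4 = 64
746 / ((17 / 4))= 2984 / 17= 175.53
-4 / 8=-1 / 2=-0.50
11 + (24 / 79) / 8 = 872 / 79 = 11.04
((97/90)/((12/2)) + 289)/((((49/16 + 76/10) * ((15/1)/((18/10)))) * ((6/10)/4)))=2498512/115155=21.70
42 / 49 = 6 / 7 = 0.86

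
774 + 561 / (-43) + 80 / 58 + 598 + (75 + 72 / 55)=98532084 / 68585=1436.64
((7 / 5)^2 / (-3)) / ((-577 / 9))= 0.01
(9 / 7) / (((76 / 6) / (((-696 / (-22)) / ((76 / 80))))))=3.38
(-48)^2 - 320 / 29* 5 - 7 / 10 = 651957 / 290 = 2248.13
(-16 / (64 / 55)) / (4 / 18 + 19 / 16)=-1980 / 203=-9.75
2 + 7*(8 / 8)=9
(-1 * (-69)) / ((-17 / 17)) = -69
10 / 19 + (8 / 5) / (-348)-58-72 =-1070138 / 8265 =-129.48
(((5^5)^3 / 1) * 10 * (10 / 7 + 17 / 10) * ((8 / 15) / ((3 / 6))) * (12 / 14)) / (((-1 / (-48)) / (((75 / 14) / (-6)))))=-12832031250000000 / 343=-37411169825072.89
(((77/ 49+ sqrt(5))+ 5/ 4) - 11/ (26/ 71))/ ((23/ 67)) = -663769/ 8372+ 67 * sqrt(5)/ 23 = -72.77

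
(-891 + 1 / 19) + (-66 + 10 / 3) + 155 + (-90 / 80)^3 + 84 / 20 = -116128661 / 145920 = -795.84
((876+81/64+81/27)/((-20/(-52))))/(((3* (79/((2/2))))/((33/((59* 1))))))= 8056191/1491520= 5.40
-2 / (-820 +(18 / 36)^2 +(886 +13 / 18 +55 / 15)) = -72 / 2543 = -0.03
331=331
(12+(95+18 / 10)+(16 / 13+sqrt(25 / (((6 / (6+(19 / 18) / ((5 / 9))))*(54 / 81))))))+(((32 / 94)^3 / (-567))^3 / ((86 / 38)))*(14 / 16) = sqrt(790) / 4+8962472156248169313151495088 / 81454235200801411480962885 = 117.06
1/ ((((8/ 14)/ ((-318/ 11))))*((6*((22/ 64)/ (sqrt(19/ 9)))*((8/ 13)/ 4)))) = -19292*sqrt(19)/ 363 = -231.66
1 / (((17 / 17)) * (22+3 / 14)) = 14 / 311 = 0.05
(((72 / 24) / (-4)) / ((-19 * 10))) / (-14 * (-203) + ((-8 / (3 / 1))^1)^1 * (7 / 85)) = 153 / 110147408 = 0.00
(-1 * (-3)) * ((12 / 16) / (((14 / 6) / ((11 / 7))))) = 297 / 196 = 1.52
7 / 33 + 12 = 403 / 33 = 12.21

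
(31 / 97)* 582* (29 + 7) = 6696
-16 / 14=-8 / 7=-1.14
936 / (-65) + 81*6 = 471.60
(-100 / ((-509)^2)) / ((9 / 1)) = -100 / 2331729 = -0.00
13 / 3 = 4.33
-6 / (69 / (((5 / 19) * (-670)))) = 6700 / 437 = 15.33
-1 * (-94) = 94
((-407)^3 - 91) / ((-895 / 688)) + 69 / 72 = 1113226412393 / 21480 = 51826183.07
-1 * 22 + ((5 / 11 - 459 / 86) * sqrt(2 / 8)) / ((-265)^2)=-2923050019 / 132865700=-22.00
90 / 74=45 / 37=1.22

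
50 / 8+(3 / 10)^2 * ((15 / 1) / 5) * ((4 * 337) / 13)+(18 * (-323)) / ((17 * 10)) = 61 / 1300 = 0.05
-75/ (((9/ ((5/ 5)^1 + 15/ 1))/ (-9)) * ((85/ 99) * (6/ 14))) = 3261.18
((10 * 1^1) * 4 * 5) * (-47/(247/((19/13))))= -9400/169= -55.62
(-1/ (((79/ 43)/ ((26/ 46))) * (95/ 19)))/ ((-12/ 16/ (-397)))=-887692/ 27255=-32.57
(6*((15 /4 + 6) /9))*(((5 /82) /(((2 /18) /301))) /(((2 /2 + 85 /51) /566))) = 149496165 /656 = 227890.50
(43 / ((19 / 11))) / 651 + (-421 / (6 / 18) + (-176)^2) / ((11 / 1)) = 367525300 / 136059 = 2701.22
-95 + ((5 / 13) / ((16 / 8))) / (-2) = -4945 / 52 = -95.10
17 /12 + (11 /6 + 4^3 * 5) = 1293 /4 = 323.25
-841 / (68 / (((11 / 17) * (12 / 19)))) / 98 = -27753 / 538118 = -0.05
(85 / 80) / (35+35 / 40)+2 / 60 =271 / 4305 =0.06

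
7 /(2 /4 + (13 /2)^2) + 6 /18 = 85 /171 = 0.50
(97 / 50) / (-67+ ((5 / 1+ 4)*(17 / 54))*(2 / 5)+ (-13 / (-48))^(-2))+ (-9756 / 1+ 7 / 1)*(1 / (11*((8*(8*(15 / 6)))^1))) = -324885023 / 58261280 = -5.58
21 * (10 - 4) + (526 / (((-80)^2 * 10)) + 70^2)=160832263 / 32000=5026.01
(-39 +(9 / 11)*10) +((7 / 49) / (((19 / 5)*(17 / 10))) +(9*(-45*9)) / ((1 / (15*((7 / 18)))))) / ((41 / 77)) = -11642998679 / 291346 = -39962.79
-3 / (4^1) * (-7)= 21 / 4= 5.25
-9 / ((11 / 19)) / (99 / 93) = -1767 / 121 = -14.60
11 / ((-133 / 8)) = -88 / 133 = -0.66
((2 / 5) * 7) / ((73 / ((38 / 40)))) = 133 / 3650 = 0.04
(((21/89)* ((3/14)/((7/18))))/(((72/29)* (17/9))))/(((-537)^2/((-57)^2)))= 847989/2714769848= 0.00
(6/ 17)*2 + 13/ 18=1.43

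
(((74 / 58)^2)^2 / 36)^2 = 3512479453921 / 648319351197456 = 0.01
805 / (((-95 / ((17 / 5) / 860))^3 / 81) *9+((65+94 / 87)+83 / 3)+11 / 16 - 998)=-2359419120 / 4518519110362595551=-0.00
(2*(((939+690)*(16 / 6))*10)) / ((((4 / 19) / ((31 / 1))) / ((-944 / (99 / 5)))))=-20127779200 / 33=-609932703.03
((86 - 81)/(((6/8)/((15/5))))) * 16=320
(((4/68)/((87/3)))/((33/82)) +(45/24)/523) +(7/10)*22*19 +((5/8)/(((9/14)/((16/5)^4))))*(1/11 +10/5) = 12910216838413/25526061000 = 505.77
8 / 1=8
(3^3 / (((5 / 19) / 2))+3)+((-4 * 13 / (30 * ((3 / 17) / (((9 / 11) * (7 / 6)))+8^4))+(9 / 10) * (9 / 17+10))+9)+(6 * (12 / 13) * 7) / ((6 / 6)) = 428928642541 / 1615883490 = 265.45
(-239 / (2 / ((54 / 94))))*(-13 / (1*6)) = 27963 / 188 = 148.74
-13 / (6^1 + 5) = -13 / 11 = -1.18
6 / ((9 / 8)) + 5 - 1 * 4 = 19 / 3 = 6.33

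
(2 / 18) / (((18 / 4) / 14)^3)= 21952 / 6561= 3.35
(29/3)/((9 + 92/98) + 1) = 1421/1608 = 0.88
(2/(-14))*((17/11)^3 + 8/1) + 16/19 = -20941/25289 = -0.83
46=46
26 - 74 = -48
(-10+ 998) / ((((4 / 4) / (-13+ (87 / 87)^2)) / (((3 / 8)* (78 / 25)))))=-346788 / 25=-13871.52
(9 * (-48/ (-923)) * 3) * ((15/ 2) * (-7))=-68040/ 923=-73.72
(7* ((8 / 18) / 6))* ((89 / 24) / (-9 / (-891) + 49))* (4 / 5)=6853 / 218340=0.03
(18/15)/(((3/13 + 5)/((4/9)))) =26/255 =0.10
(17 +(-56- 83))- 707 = -829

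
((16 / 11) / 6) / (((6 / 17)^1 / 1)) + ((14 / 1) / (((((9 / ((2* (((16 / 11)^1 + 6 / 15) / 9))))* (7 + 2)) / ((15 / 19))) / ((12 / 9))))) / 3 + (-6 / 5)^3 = -1759316 / 1731375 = -1.02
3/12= 1/4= 0.25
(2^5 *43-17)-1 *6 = 1353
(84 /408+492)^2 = 280060225 /1156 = 242266.63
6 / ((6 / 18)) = 18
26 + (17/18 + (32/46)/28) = 26.97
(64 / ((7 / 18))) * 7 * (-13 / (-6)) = 2496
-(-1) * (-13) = -13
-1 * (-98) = 98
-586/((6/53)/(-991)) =15389239/3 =5129746.33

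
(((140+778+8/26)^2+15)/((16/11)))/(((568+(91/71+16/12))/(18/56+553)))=5173431267019521/9202112192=562200.41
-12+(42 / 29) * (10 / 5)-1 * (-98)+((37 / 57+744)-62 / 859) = 1183471523 / 1419927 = 833.47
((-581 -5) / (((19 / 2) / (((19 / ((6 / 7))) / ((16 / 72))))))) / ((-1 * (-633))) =-2051 / 211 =-9.72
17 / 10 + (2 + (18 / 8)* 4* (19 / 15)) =151 / 10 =15.10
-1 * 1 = -1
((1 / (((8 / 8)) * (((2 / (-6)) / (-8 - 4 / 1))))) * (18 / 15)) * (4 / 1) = 172.80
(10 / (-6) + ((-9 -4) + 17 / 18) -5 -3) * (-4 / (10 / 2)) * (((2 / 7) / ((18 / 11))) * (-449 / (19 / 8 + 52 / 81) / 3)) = -79024 / 525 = -150.52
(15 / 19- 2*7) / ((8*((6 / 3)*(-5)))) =251 / 1520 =0.17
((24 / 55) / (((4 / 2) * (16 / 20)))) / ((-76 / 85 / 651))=-166005 / 836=-198.57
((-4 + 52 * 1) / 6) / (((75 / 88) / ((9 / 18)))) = 352 / 75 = 4.69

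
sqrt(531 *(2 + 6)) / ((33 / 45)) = 90 *sqrt(118) / 11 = 88.88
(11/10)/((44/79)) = 79/40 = 1.98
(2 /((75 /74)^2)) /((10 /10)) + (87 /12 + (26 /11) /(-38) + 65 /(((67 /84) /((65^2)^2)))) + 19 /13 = 5958243240557641387 /4095877500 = 1454692734.48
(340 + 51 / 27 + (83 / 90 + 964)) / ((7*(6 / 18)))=117613 / 210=560.06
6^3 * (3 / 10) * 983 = 318492 / 5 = 63698.40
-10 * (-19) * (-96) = -18240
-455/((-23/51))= 23205/23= 1008.91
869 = 869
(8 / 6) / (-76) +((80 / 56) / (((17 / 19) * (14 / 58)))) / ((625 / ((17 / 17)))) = -41311 / 5935125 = -0.01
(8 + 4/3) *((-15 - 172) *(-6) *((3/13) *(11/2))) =172788/13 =13291.38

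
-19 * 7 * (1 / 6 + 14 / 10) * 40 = -25004 / 3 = -8334.67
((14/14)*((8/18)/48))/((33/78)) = 13/594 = 0.02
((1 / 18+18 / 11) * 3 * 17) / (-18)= -5695 / 1188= -4.79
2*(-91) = -182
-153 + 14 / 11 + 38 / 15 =-24617 / 165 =-149.19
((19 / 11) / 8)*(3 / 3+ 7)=19 / 11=1.73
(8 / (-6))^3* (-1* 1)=64 / 27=2.37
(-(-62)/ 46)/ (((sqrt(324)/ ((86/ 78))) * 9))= 1333/ 145314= 0.01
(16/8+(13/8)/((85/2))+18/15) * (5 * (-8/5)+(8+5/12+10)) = 9175/272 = 33.73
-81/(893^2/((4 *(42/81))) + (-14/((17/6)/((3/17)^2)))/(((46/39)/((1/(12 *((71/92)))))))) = -19534088/92722847445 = -0.00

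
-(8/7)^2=-64/49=-1.31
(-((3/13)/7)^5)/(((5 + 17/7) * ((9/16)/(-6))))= 648/11589168409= 0.00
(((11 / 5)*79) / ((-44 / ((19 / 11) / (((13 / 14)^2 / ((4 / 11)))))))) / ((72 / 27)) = -220647 / 204490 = -1.08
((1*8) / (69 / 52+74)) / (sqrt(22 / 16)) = 832*sqrt(22) / 43087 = 0.09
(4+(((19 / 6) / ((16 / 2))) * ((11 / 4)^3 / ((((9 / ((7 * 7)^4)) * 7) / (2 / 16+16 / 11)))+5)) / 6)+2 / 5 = 1315892508203 / 6635520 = 198310.38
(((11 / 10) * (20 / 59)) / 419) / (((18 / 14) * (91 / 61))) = 0.00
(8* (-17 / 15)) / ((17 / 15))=-8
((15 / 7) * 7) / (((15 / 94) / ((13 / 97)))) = 12.60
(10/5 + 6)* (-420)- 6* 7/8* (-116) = -2751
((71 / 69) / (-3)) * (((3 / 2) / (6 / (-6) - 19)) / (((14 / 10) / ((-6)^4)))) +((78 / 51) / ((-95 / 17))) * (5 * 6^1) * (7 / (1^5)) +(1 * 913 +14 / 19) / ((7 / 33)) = 98301 / 23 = 4273.96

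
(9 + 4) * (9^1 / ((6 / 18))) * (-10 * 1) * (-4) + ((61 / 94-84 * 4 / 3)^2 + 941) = 241930205 / 8836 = 27380.06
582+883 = 1465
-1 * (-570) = 570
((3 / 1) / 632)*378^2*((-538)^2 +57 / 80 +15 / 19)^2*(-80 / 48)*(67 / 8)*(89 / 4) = -17647572171519069.98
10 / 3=3.33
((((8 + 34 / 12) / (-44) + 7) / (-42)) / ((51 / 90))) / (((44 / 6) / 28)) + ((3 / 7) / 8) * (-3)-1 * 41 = -4866195 / 115192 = -42.24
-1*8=-8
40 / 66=20 / 33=0.61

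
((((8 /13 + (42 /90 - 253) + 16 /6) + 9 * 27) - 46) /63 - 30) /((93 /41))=-13.59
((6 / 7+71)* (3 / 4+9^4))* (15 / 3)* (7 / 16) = 66011205 / 64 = 1031425.08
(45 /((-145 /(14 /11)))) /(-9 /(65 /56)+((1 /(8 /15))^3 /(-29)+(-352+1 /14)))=29352960 /26746417379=0.00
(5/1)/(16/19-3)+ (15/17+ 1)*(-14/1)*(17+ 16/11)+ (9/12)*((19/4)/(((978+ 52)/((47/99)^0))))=-61741372101/126352160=-488.65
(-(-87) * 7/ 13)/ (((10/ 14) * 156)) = 1421/ 3380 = 0.42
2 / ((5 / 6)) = 12 / 5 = 2.40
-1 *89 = -89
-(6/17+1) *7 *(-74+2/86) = 700.60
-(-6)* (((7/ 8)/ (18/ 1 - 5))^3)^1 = 1029/ 562432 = 0.00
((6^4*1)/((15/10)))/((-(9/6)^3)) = -256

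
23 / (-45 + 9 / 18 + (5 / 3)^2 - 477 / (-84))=-5796 / 9083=-0.64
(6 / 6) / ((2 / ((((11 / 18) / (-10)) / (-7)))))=11 / 2520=0.00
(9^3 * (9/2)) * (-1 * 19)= -124659/2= -62329.50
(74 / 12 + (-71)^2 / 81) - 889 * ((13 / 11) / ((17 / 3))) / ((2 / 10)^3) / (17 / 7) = -4879387751 / 514998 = -9474.58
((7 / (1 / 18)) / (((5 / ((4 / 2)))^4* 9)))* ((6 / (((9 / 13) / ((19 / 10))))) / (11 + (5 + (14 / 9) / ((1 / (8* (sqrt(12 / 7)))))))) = 0.18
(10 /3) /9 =10 /27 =0.37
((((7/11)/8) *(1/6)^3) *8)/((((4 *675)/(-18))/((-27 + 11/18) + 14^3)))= -0.05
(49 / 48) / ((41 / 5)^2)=1225 / 80688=0.02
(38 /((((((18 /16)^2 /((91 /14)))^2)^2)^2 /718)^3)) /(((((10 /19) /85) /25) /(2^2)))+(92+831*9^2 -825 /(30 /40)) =163896391205772369634105518988859324239917419560527014831731026250946468513663 /6362685441135942358474828762538534230890216321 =25758996373787674554805680000000.00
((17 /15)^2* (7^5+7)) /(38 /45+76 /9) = 2429623 /1045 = 2325.00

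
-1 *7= -7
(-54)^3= -157464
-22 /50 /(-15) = 11 /375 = 0.03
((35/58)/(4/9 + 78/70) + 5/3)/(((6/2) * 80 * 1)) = 35093/4100832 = 0.01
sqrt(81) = 9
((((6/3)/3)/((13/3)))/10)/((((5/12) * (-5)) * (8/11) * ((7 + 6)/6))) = -99/21125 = -0.00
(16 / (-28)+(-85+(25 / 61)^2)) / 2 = -1112252 / 26047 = -42.70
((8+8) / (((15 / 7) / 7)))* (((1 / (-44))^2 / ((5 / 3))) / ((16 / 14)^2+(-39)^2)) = 0.00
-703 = -703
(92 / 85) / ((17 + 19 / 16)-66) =-1472 / 65025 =-0.02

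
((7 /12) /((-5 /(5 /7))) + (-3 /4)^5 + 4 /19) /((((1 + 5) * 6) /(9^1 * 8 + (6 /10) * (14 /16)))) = -6214909 /28016640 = -0.22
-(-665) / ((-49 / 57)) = -5415 / 7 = -773.57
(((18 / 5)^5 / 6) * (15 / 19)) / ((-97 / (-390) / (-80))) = -1179090432 / 46075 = -25590.68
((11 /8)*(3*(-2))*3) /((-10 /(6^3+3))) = 21681 /40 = 542.02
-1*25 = -25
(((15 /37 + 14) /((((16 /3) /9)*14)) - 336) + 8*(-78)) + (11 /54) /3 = -643263625 /671328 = -958.20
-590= -590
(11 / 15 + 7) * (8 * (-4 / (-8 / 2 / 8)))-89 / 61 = 451529 / 915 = 493.47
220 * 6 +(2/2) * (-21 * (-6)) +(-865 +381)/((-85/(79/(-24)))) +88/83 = 60460663/42330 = 1428.32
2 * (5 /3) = 10 /3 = 3.33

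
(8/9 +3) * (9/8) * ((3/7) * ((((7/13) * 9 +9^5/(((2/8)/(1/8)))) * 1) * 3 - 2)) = 34548555/208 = 166098.82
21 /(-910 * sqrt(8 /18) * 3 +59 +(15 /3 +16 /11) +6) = -231 /19234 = -0.01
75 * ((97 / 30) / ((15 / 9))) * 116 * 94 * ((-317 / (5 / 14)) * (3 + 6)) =-63369261144 / 5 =-12673852228.80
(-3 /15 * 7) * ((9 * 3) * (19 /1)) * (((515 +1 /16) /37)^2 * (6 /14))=-104519770659 /1752320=-59646.51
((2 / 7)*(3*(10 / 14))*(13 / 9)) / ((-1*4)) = -65 / 294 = -0.22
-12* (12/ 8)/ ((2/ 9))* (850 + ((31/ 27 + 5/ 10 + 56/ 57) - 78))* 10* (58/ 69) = -230483590/ 437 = -527422.40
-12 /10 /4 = -3 /10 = -0.30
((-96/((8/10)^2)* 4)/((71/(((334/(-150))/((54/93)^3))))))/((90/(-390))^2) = 840791393/465831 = 1804.93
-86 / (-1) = 86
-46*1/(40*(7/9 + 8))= -207/1580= -0.13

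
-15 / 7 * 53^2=-42135 / 7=-6019.29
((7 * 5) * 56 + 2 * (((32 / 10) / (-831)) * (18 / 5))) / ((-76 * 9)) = -3393202 / 1184175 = -2.87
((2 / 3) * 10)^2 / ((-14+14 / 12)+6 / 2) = -800 / 177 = -4.52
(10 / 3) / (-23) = -10 / 69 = -0.14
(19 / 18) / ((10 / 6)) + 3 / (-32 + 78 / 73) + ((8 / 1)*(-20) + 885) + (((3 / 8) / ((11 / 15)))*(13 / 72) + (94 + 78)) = 10701744487 / 11922240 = 897.63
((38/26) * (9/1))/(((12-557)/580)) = -19836/1417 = -14.00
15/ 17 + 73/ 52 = 2021/ 884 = 2.29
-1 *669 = -669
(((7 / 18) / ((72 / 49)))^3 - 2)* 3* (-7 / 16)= 2.60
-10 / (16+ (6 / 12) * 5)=-20 / 37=-0.54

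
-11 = -11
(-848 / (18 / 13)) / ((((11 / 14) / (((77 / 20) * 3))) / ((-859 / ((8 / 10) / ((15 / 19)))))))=145003495 / 19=7631762.89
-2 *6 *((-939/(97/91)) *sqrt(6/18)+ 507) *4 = -24336+ 1367184 *sqrt(3)/97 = 76.70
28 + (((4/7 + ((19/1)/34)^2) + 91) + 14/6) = 122.22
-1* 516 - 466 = -982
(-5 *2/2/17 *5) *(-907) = 22675/17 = 1333.82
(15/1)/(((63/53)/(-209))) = -55385/21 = -2637.38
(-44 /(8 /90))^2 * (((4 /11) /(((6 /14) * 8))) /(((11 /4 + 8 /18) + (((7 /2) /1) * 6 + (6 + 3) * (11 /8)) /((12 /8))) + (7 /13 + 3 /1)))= 6081075 /6782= 896.65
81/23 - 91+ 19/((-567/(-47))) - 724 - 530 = -17473679/13041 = -1339.90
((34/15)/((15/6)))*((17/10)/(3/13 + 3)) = 3757/7875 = 0.48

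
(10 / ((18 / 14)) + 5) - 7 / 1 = 52 / 9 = 5.78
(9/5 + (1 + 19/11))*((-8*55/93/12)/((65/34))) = -5644/6045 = -0.93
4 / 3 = 1.33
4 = 4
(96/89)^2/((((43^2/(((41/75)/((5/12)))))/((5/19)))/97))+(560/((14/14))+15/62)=241654103016061/431322609050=560.26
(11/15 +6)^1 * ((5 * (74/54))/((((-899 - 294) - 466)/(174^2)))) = -12571268/14931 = -841.96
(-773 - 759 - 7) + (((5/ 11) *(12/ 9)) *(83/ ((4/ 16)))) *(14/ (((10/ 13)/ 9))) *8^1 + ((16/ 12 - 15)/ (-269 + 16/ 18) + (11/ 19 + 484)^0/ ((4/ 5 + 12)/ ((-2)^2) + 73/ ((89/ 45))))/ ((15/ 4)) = 1862819872757093/ 7106490105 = 262129.38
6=6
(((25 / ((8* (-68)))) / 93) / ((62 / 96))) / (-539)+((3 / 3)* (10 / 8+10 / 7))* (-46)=-1084981000 / 8805643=-123.21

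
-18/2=-9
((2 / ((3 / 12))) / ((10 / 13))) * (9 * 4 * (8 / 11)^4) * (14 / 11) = 133.31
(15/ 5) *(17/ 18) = 17/ 6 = 2.83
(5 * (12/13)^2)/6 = 120/169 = 0.71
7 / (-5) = -7 / 5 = -1.40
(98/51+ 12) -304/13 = -9.46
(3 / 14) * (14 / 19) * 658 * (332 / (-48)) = -27307 / 38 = -718.61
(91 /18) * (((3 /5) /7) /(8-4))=13 /120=0.11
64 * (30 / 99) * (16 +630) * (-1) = -413440 / 33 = -12528.48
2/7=0.29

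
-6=-6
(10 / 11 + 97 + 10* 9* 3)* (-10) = -40470 / 11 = -3679.09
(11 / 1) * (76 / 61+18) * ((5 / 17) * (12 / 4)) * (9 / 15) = 116226 / 1037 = 112.08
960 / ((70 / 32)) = 3072 / 7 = 438.86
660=660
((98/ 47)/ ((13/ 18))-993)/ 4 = -604959/ 2444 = -247.53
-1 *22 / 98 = -0.22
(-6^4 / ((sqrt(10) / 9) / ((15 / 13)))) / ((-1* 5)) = 17496* sqrt(10) / 65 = 851.19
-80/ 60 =-4/ 3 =-1.33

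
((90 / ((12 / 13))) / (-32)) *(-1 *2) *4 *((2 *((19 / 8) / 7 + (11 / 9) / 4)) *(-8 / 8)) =-21125 / 672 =-31.44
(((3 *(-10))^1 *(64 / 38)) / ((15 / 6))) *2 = -768 / 19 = -40.42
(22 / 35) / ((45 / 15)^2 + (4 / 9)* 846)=2 / 1225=0.00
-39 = -39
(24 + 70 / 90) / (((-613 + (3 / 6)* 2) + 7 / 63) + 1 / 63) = -1561 / 38548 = -0.04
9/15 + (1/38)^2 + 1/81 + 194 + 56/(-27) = 112600637/584820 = 192.54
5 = 5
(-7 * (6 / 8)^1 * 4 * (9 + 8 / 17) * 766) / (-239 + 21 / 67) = 86759841 / 135932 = 638.26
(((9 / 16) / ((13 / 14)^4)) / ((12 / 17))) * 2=122451 / 57122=2.14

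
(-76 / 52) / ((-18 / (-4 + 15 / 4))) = -19 / 936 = -0.02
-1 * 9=-9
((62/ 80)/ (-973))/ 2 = -31/ 77840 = -0.00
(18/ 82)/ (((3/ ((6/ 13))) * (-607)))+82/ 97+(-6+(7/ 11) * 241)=51162849603/ 345207577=148.21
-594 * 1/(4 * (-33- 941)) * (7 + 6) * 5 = 19305/1948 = 9.91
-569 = -569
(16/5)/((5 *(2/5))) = 8/5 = 1.60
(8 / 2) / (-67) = -4 / 67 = -0.06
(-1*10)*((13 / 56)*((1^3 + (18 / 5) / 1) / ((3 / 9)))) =-897 / 28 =-32.04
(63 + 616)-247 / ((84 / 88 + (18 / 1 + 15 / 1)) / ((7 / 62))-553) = 13207915 / 19424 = 679.98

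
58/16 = 29/8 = 3.62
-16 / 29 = -0.55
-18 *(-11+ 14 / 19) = 3510 / 19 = 184.74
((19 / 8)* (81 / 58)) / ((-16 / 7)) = -10773 / 7424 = -1.45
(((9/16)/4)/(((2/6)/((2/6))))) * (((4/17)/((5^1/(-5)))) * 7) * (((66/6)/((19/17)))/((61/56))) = -4851/2318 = -2.09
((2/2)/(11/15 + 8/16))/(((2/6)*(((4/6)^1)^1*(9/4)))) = 60/37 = 1.62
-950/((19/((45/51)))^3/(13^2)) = -28518750/1773593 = -16.08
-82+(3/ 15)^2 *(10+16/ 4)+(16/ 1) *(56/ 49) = -11052/ 175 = -63.15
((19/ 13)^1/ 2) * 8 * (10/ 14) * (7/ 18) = 190/ 117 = 1.62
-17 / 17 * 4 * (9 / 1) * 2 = -72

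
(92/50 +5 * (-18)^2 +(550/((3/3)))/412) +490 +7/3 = 32684603/15450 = 2115.51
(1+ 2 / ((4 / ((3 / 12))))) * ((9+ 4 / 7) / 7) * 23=13869 / 392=35.38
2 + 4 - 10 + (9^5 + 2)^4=12159312671798401197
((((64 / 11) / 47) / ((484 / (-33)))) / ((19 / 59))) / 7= -2832 / 756371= -0.00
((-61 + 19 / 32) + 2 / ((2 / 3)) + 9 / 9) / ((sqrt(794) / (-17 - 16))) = 59565 * sqrt(794) / 25408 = 66.06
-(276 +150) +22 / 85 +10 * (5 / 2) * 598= 1234562 / 85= 14524.26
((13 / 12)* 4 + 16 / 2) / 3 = 37 / 9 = 4.11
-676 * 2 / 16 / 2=-169 / 4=-42.25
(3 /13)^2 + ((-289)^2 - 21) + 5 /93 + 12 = 1312559786 /15717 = 83512.11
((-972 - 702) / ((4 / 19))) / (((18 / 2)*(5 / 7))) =-1236.90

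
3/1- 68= -65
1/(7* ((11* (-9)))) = -0.00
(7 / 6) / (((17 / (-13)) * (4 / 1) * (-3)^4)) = -0.00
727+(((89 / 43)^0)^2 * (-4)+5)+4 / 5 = 3644 / 5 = 728.80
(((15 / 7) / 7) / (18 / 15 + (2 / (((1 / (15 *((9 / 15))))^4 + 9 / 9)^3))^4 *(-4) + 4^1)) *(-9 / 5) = 13445857588150016669143810896641806006083695040 / 1431968877024208683481968490656595250629209461749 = 0.01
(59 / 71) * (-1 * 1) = -59 / 71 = -0.83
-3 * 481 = -1443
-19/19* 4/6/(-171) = 2/513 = 0.00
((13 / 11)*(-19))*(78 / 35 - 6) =2964 / 35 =84.69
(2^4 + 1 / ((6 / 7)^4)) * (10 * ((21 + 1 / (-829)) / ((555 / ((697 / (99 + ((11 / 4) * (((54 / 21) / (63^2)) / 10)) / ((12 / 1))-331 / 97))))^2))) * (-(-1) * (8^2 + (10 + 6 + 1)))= 9713155649542738301583360 / 185311708091520672841261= 52.42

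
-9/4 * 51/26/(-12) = 153/416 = 0.37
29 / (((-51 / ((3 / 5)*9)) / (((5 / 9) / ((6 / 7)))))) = -203 / 102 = -1.99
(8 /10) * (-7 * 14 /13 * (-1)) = 392 /65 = 6.03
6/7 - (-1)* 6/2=27/7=3.86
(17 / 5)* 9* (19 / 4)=2907 / 20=145.35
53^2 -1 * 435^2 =-186416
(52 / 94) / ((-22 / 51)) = -663 / 517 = -1.28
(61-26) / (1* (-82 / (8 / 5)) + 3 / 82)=-5740 / 8399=-0.68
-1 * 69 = -69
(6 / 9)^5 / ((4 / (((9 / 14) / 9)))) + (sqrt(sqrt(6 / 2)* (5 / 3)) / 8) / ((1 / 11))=4 / 1701 + 11* 3^(3 / 4)* sqrt(5) / 24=2.34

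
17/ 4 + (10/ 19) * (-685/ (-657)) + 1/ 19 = 242239/ 49932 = 4.85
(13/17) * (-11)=-143/17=-8.41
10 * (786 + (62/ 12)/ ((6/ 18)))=8015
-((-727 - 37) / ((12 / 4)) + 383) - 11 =-139.33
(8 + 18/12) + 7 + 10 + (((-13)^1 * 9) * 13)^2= 4626935/2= 2313467.50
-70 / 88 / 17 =-35 / 748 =-0.05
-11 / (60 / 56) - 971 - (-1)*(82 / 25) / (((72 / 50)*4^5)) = -90433331 / 92160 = -981.26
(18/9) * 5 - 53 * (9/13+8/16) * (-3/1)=5189/26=199.58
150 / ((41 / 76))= 11400 / 41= 278.05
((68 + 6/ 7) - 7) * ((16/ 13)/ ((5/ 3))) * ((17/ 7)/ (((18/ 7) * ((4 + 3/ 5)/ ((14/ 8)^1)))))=14722/ 897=16.41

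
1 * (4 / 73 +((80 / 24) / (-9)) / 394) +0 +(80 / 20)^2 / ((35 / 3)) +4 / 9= 25409681 / 13590045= 1.87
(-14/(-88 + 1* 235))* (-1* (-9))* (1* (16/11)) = -96/77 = -1.25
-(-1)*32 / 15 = 32 / 15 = 2.13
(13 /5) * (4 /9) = 52 /45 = 1.16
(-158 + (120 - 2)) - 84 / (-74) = -38.86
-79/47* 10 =-790/47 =-16.81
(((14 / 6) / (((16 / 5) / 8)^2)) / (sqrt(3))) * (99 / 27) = 1925 * sqrt(3) / 108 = 30.87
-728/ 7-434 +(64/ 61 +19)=-31595/ 61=-517.95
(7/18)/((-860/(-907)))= 6349/15480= 0.41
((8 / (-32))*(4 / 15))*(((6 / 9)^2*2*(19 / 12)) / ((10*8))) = -19 / 16200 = -0.00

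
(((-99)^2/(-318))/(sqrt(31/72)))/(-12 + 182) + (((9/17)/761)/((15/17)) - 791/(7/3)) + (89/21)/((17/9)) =-152481213/452795 - 9801 * sqrt(62)/279310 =-337.03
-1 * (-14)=14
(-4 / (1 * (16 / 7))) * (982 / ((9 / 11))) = -2100.39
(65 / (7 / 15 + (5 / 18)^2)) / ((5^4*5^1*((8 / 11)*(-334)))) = -11583 / 73563500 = -0.00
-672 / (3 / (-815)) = 182560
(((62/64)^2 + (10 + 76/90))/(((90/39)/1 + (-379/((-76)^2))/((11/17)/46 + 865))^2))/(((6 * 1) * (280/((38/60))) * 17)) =0.00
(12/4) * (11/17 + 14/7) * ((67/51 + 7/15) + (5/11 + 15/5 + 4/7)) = 1026072/22253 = 46.11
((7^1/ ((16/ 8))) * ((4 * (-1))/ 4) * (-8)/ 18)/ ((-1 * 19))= -14/ 171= -0.08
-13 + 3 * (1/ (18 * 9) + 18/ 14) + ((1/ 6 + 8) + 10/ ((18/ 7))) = 554/ 189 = 2.93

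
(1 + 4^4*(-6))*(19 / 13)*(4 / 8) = -1121.73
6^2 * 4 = 144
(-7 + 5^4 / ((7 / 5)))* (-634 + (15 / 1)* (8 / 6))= -1888664 / 7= -269809.14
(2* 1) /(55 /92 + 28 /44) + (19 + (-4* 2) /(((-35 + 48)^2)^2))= 20.62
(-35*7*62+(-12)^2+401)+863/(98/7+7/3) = -715016/49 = -14592.16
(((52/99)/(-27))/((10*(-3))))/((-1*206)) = -13/4129785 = -0.00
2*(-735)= -1470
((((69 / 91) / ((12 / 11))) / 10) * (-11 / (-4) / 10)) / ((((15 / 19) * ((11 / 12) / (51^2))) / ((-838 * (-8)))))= 5238759933 / 11375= 460550.32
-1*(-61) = 61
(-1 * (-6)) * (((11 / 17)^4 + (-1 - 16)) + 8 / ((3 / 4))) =-3085952 / 83521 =-36.95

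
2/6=1/3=0.33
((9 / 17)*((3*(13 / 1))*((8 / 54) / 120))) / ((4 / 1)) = 13 / 2040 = 0.01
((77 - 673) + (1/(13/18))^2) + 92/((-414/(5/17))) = -15362890/25857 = -594.15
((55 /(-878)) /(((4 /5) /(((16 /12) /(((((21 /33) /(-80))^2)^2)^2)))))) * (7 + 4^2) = -1137344184697487360000000000 /7592242917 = -149803450328338244.34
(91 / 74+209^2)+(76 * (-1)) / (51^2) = 8407687861 / 192474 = 43682.20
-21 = -21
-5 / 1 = -5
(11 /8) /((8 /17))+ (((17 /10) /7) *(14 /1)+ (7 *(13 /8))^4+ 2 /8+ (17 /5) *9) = 68727217 /4096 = 16779.11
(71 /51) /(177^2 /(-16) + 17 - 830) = -1136 /2261187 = -0.00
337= 337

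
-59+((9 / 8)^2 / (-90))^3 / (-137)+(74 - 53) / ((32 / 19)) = -1671110655271 / 35913728000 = -46.53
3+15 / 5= 6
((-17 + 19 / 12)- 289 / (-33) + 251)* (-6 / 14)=-32253 / 308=-104.72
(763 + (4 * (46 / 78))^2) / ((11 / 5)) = 5844935 / 16731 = 349.35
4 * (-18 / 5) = -72 / 5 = -14.40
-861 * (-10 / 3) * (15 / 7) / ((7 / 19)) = 116850 / 7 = 16692.86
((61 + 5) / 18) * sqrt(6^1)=11 * sqrt(6) / 3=8.98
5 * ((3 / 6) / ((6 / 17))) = 85 / 12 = 7.08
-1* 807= -807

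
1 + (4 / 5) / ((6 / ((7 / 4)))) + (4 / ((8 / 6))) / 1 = 127 / 30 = 4.23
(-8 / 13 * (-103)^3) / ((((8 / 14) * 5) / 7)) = 107087246 / 65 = 1647496.09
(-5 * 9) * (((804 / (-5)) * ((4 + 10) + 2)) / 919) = 115776 / 919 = 125.98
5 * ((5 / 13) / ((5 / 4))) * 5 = 7.69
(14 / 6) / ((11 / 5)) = 35 / 33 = 1.06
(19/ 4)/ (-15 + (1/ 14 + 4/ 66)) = -4389/ 13738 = -0.32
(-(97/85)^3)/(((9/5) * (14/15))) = -912673/1031730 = -0.88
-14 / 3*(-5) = 70 / 3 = 23.33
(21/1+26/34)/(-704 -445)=-370/19533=-0.02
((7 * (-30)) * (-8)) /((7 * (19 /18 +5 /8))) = 17280 /121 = 142.81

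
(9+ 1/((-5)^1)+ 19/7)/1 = 11.51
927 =927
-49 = -49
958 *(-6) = -5748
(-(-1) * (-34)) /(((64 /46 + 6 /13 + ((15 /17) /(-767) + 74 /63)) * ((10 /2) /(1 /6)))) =-107063229 /285886745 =-0.37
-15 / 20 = -3 / 4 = -0.75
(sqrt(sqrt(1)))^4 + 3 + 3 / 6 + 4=17 / 2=8.50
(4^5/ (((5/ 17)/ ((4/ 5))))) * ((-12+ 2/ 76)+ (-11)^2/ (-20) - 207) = -1488540672/ 2375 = -626753.97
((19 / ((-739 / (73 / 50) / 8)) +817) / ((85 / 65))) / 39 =5029509 / 314075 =16.01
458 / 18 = 229 / 9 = 25.44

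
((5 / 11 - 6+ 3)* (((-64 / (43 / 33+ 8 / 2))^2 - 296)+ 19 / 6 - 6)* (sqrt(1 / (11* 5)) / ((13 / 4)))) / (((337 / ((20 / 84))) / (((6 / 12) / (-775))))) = -10235404* sqrt(55) / 10294049390625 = -0.00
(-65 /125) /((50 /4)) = -26 /625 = -0.04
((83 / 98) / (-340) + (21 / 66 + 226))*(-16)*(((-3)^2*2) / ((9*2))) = -165898454 / 45815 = -3621.05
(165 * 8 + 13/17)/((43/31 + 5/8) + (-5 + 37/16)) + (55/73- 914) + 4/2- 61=-1217175154/415735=-2927.77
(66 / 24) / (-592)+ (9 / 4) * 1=5317 / 2368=2.25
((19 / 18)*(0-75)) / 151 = -475 / 906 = -0.52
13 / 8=1.62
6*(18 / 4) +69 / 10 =339 / 10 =33.90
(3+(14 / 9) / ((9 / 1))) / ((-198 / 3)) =-0.05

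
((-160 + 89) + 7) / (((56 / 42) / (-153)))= 7344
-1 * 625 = -625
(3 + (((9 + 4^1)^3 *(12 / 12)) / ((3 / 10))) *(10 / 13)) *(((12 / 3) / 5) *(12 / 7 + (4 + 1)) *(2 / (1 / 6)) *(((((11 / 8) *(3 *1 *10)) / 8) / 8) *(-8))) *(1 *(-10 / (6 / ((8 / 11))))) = 15894460 / 7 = 2270637.14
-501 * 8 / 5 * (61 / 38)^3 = -113717481 / 34295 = -3315.86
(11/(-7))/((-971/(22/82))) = 121/278677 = 0.00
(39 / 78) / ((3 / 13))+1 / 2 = 8 / 3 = 2.67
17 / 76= 0.22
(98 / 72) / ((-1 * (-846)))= 0.00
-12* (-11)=132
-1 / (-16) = 1 / 16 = 0.06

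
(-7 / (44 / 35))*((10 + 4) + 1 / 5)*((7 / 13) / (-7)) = 3479 / 572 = 6.08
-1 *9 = -9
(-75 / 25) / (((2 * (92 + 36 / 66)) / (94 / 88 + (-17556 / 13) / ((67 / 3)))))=6829365 / 7093424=0.96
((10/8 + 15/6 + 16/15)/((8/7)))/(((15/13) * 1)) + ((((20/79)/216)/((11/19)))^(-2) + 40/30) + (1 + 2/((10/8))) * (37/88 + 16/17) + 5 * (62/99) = 118599242724629/486050400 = 244006.06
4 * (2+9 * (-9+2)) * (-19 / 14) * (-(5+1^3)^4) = -3004128 / 7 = -429161.14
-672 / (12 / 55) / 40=-77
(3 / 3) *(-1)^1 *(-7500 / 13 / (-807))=-2500 / 3497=-0.71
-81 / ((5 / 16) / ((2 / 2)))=-1296 / 5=-259.20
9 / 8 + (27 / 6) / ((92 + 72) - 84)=1.18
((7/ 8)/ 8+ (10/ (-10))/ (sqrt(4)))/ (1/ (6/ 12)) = -25/ 128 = -0.20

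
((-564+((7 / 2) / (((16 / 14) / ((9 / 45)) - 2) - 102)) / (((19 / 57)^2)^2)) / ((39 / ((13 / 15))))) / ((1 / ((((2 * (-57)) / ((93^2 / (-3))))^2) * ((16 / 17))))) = -0.02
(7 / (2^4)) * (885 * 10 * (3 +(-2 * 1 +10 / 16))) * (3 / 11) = 1715.94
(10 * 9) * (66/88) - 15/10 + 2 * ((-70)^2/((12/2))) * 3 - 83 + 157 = 5040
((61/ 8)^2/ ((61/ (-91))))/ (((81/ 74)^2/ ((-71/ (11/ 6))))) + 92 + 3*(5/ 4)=557979311/ 192456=2899.26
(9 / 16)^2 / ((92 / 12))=0.04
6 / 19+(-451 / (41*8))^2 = 2683 / 1216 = 2.21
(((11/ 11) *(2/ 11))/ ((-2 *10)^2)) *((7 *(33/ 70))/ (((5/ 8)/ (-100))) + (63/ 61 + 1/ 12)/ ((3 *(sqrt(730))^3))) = -0.24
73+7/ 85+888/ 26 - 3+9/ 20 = 462713/ 4420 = 104.69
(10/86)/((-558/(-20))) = 50/11997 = 0.00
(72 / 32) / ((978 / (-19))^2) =361 / 425104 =0.00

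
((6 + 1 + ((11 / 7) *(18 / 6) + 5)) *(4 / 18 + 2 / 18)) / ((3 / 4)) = 52 / 7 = 7.43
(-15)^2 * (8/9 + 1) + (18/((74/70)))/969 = 5079385/11951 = 425.02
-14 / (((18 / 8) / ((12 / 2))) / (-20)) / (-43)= -2240 / 129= -17.36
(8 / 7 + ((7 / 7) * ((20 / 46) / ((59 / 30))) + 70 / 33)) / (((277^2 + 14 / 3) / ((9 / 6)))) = 1638717 / 24053472289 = 0.00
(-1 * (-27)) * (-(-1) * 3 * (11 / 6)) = 297 / 2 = 148.50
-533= -533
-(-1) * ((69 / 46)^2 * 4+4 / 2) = 11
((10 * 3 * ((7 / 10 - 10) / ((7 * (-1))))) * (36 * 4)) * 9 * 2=723168 / 7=103309.71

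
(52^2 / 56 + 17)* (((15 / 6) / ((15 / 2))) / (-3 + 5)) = 457 / 42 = 10.88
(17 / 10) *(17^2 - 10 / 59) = 289697 / 590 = 491.01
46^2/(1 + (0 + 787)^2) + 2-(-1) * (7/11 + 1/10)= 18666313/6813070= 2.74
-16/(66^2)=-4/1089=-0.00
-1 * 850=-850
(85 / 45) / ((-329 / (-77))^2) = 2057 / 19881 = 0.10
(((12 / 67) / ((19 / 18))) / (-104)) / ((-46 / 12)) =162 / 380627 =0.00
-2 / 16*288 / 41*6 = -216 / 41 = -5.27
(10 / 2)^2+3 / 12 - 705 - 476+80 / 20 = -4607 / 4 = -1151.75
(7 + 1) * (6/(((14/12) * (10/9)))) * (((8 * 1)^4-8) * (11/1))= 1665100.80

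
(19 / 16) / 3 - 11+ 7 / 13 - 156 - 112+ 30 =-154793 / 624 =-248.07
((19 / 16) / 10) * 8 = 19 / 20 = 0.95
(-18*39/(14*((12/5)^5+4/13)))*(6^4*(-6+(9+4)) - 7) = -18465890625/3247316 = -5686.51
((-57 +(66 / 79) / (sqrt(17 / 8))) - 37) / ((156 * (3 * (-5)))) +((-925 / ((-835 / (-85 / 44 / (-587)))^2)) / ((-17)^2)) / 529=231279975186784819 / 5757395127003645840 - 11 * sqrt(34) / 261885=0.04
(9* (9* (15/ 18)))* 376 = 25380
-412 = -412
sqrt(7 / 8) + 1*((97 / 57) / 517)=97 / 29469 + sqrt(14) / 4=0.94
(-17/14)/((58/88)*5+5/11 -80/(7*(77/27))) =2618/555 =4.72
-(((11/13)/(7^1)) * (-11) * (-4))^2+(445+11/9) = 31148192/74529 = 417.93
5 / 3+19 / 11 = 112 / 33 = 3.39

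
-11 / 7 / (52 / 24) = -0.73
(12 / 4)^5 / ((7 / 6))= 1458 / 7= 208.29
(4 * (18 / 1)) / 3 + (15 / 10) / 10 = 483 / 20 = 24.15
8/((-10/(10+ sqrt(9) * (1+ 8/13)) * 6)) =-386/195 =-1.98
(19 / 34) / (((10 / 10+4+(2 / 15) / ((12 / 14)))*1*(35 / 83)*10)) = 14193 / 552160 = 0.03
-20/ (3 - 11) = 5/ 2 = 2.50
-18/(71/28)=-7.10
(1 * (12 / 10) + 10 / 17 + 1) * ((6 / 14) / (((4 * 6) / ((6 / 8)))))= 0.04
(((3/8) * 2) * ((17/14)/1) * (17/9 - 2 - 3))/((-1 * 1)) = 17/6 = 2.83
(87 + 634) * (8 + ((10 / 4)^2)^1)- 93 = 40725 / 4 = 10181.25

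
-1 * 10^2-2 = -102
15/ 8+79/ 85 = 1907/ 680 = 2.80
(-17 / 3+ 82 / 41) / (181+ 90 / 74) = -407 / 20226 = -0.02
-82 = -82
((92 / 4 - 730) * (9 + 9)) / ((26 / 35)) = -222705 / 13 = -17131.15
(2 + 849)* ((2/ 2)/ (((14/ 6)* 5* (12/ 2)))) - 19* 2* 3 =-7129/ 70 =-101.84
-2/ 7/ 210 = -1/ 735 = -0.00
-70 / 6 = -35 / 3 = -11.67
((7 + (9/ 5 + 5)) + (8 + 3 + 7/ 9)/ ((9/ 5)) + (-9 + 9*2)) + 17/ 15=12343/ 405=30.48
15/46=0.33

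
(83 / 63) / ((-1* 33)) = -0.04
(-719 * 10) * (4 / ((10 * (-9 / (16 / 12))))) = 11504 / 27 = 426.07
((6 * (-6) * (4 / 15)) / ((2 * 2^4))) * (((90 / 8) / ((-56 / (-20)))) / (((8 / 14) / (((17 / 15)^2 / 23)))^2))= -584647 / 50784000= -0.01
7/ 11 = 0.64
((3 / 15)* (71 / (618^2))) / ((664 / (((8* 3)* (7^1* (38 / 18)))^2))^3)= 50301178959052672 / 198998026123815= 252.77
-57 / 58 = -0.98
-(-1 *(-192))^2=-36864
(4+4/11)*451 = 1968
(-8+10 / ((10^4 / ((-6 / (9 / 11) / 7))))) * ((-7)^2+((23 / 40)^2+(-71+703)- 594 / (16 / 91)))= 362530231981 / 16800000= 21579.18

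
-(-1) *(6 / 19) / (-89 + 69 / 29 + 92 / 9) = -783 / 189430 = -0.00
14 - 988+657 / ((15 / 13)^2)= -12013 / 25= -480.52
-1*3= -3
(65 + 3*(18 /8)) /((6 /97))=1159.96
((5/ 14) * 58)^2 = 21025/ 49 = 429.08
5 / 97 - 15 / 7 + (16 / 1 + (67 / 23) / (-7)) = 210713 / 15617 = 13.49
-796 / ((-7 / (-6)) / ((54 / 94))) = -128952 / 329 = -391.95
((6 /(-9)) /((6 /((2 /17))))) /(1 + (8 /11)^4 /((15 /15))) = -29282 /2866761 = -0.01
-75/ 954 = -25/ 318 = -0.08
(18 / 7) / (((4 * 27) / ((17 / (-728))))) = -17 / 30576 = -0.00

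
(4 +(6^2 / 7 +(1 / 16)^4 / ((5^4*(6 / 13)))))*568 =1116733446461 / 215040000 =5193.14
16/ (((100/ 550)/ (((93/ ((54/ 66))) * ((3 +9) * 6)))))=720192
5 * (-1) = -5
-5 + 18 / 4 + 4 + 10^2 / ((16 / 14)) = 91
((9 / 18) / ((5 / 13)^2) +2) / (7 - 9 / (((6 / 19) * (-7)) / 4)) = 1883 / 8150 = 0.23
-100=-100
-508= -508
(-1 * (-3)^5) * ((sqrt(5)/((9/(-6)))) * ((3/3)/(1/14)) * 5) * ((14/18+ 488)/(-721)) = 17189.94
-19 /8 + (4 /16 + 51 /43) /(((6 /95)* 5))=1121 /516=2.17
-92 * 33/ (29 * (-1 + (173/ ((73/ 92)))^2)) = -5392948/ 2448699361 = -0.00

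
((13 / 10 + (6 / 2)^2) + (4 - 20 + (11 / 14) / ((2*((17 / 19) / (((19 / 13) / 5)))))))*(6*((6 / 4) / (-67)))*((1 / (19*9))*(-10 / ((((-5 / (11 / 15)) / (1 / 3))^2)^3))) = -0.00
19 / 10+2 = 39 / 10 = 3.90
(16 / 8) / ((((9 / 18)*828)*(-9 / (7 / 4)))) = -7 / 7452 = -0.00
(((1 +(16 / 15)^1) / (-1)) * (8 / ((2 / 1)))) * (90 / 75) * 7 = -1736 / 25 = -69.44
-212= -212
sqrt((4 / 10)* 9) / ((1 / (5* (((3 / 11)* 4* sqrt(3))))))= 17.93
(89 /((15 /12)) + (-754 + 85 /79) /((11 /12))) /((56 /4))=-1629748 /30415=-53.58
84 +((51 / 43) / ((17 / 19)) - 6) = 3411 / 43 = 79.33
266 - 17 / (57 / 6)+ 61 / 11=56379 / 209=269.76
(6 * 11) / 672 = 11 / 112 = 0.10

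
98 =98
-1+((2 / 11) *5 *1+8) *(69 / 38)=15.18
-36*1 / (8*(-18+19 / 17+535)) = -0.01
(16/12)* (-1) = -4/3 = -1.33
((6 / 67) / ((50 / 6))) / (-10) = -9 / 8375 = -0.00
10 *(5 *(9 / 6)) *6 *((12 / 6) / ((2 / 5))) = 2250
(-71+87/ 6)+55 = -3/ 2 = -1.50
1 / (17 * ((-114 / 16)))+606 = 587206 / 969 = 605.99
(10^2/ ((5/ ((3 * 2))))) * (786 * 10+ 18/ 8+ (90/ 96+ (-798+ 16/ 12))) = 1695965/ 2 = 847982.50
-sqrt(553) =-23.52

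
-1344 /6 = -224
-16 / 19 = -0.84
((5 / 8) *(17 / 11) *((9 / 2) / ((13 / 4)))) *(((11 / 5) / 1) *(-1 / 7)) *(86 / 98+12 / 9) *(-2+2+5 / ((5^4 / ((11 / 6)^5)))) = -2737867 / 17781120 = -0.15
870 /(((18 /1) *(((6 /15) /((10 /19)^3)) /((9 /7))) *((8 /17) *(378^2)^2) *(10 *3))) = 308125 /3920902415099712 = 0.00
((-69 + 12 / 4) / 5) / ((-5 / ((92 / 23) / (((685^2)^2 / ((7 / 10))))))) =0.00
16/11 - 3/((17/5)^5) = 22614587/15618427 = 1.45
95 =95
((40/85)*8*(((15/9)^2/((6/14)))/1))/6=5600/1377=4.07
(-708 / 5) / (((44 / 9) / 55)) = -1593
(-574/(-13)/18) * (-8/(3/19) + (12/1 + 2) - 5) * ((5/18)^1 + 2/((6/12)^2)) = -5345375/6318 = -846.05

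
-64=-64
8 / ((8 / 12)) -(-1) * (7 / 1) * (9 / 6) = 45 / 2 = 22.50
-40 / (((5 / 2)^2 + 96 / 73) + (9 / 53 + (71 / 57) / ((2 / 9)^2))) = -2940440 / 2422817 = -1.21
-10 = -10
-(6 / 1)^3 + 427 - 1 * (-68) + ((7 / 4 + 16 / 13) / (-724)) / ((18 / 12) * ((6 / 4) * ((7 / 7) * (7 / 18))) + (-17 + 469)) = 4756904647 / 17049838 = 279.00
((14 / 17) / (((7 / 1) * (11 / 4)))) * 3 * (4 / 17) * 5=0.15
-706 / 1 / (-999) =706 / 999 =0.71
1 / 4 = 0.25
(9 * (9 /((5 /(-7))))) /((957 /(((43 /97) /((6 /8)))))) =-0.07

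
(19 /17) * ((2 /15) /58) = 19 /7395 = 0.00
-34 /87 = -0.39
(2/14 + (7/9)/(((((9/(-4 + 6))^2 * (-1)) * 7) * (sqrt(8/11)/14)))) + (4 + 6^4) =9101/7 - 14 * sqrt(22)/729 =1300.05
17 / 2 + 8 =33 / 2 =16.50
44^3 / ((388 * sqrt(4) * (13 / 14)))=149072 / 1261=118.22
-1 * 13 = -13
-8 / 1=-8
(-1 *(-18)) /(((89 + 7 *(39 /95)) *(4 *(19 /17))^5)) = 0.00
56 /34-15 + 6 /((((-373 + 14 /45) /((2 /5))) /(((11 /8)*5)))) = -7639279 /570214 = -13.40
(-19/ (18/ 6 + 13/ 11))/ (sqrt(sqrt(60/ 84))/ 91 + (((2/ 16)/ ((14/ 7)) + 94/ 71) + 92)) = -68036934252698433135628386872/ 1398428024239490589104719785841 - 134584869435419346944 * sqrt(35)/ 1398428024239490589104719785841 + 15836930406449152 * 5^(3/ 4) * 7^(1/ 4)/ 1398428024239490589104719785841 + 1143724611782900735555968 * 5^(1/ 4) * 7^(3/ 4)/ 1398428024239490589104719785841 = -0.05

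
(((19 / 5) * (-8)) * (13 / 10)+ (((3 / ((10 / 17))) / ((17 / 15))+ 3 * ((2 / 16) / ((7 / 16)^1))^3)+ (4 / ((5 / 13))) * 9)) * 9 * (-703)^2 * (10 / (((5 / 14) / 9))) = 80529979683726 / 1225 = 65738758925.49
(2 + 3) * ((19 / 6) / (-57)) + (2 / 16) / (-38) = -769 / 2736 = -0.28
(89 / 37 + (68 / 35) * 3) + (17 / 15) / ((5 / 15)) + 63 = 96651 / 1295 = 74.63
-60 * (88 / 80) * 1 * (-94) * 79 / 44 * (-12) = -133668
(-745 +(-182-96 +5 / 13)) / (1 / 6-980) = 1.04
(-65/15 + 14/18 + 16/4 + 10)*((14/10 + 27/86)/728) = 34639/1408680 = 0.02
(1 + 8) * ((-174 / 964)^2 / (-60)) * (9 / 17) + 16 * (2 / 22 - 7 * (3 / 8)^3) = -7740594781 / 1737783520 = -4.45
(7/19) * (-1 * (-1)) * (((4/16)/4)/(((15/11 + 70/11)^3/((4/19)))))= 9317/886796500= 0.00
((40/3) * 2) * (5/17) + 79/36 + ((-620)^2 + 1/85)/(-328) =-291547379/250920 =-1161.91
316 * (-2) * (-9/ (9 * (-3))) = -632/ 3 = -210.67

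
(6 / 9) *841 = 1682 / 3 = 560.67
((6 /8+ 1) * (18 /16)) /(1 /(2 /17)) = 63 /272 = 0.23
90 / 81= 10 / 9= 1.11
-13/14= -0.93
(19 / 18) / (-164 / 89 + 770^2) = 1691 / 949822848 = 0.00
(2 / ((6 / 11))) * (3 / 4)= 11 / 4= 2.75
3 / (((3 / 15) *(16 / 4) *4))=15 / 16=0.94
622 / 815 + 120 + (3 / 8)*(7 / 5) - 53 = 445239 / 6520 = 68.29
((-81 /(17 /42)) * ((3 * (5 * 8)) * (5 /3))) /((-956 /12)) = 2041200 /4063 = 502.39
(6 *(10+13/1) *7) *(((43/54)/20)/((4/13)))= 89999/720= 125.00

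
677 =677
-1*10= -10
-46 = -46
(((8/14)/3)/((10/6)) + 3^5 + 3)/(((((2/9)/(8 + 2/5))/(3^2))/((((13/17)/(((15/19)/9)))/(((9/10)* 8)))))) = 86170149/850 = 101376.65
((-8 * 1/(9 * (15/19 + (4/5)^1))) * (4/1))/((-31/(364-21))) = 1042720/42129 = 24.75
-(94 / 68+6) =-251 / 34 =-7.38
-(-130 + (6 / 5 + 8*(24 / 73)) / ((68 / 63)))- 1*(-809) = 11608953 / 12410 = 935.45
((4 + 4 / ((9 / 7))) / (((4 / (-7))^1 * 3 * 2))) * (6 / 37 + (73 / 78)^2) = -3271478 / 1519479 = -2.15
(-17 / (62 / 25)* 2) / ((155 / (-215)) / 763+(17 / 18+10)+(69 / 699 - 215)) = 58480402050 / 870008321639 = 0.07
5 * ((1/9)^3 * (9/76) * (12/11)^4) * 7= 2240/278179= 0.01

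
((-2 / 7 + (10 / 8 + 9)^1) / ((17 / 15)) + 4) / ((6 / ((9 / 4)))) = 18267 / 3808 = 4.80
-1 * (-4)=4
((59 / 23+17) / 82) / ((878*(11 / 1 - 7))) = 225 / 3311816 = 0.00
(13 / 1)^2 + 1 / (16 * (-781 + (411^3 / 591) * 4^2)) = 1000807116597 / 5921935600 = 169.00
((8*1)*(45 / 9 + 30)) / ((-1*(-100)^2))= -7 / 250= -0.03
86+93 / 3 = 117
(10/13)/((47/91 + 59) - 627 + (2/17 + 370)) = -238/61065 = -0.00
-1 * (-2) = 2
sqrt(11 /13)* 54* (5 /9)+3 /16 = 3 /16+30* sqrt(143) /13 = 27.78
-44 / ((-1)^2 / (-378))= 16632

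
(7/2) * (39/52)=21/8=2.62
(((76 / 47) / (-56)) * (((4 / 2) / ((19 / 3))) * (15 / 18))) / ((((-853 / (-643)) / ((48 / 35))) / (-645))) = 9953640 / 1964459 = 5.07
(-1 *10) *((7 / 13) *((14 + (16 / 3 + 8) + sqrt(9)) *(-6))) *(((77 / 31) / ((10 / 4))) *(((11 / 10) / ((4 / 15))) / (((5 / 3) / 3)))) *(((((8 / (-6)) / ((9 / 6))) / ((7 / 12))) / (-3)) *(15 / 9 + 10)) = 1328096 / 31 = 42841.81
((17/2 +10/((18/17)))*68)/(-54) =-22.60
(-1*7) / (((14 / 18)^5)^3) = -205891132094649 / 678223072849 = -303.57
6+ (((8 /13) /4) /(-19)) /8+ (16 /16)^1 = 6915 /988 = 7.00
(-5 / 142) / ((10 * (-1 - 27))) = 1 / 7952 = 0.00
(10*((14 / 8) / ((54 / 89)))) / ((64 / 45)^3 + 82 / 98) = 515143125 / 66324724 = 7.77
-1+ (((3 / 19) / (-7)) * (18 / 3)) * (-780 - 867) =29513 / 133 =221.90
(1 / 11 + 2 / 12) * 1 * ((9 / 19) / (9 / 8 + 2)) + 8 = 42004 / 5225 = 8.04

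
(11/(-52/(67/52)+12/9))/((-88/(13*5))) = 13065/62752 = 0.21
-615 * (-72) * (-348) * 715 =-11017749600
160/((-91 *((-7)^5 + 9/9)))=80/764673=0.00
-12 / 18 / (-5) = 2 / 15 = 0.13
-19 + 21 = 2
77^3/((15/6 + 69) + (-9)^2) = 913066/305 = 2993.66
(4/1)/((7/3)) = 12/7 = 1.71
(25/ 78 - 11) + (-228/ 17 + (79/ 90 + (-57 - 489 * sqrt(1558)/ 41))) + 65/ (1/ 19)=11484352/ 9945 - 489 * sqrt(1558)/ 41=684.02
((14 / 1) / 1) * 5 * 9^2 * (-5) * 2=-56700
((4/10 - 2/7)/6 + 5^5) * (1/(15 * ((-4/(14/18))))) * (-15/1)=328127/540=607.64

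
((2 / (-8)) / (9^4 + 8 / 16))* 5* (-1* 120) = 0.02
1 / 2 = 0.50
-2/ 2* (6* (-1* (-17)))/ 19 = -102/ 19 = -5.37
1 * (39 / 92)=39 / 92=0.42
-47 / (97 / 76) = -3572 / 97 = -36.82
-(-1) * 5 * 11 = 55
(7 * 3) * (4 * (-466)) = -39144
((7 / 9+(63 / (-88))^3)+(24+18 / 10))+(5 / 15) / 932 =187285252021 / 7145233920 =26.21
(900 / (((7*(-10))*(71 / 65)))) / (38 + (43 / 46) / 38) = -10225800 / 33034099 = -0.31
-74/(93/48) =-1184/31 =-38.19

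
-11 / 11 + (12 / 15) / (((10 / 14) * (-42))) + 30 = 2173 / 75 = 28.97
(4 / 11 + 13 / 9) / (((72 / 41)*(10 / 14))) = 51373 / 35640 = 1.44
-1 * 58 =-58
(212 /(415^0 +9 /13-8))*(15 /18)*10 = -34450 /123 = -280.08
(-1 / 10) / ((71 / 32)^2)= -512 / 25205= -0.02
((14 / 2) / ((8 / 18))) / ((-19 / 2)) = -63 / 38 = -1.66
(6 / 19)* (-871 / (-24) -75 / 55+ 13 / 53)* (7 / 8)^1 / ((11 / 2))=3445015 / 1949552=1.77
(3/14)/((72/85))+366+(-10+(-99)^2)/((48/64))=1503143/112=13420.92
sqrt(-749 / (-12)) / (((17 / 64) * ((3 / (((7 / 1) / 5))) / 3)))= 224 * sqrt(2247) / 255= 41.64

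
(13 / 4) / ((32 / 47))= 611 / 128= 4.77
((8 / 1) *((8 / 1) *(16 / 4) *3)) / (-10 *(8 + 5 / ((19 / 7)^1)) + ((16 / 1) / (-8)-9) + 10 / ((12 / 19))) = -87552 / 10669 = -8.21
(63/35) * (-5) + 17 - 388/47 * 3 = -788/47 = -16.77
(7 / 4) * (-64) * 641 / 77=-10256 / 11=-932.36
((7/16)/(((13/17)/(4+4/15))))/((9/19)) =9044/1755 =5.15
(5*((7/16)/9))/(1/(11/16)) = 385/2304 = 0.17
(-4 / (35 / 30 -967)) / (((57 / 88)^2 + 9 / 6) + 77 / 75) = 2787840 / 1983237917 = 0.00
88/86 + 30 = 1334/43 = 31.02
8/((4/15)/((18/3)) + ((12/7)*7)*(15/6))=45/169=0.27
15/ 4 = 3.75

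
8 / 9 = 0.89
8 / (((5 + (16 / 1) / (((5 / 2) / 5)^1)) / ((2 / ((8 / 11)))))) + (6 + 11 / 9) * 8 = 58.37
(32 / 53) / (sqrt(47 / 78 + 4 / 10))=32 * sqrt(152490) / 20723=0.60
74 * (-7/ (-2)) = 259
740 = 740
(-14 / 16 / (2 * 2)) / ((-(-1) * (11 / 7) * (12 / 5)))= -245 / 4224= -0.06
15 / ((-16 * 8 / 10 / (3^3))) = -31.64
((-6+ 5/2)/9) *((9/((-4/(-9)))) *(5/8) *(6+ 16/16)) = -2205/64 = -34.45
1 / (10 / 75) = 15 / 2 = 7.50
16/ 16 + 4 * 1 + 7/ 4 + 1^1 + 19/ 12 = 9.33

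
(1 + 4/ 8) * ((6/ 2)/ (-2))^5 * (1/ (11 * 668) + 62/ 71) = -9.95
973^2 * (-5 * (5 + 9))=-66271030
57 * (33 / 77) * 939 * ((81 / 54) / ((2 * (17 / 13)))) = 6262191 / 476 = 13155.86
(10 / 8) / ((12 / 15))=25 / 16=1.56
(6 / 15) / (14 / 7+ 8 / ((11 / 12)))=11 / 295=0.04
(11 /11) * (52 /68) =13 /17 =0.76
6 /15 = 2 /5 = 0.40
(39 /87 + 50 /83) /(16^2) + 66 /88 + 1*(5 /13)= 9121709 /8010496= 1.14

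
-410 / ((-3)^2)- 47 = -92.56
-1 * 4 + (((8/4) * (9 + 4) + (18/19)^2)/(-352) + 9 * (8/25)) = -1900383/1588400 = -1.20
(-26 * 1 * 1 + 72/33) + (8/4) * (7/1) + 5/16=-1673/176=-9.51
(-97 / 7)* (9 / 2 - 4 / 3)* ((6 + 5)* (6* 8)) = -162184 / 7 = -23169.14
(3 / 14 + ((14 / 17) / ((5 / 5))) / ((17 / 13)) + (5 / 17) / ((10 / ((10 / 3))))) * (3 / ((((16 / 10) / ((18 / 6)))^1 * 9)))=57175 / 97104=0.59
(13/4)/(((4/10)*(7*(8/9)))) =585/448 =1.31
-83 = -83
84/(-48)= -7/4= -1.75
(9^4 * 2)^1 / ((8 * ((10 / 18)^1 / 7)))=413343 / 20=20667.15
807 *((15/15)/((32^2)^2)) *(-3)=-2421/1048576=-0.00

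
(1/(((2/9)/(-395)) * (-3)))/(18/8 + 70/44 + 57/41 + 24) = 20.27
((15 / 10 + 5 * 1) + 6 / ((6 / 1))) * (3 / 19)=45 / 38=1.18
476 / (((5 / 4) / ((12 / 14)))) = 1632 / 5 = 326.40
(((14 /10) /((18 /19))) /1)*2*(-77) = -10241 /45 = -227.58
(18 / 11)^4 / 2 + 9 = 184257 / 14641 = 12.59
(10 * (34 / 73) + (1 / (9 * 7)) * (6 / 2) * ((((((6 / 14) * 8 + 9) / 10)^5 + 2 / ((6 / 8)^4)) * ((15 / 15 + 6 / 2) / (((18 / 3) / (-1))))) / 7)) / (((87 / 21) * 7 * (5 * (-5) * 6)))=-10113878926759009 / 9532261103242500000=-0.00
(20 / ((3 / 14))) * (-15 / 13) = -1400 / 13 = -107.69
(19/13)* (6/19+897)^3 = 4955605568649/4693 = 1055956865.26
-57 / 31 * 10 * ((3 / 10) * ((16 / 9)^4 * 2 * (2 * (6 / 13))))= -9961472 / 97929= -101.72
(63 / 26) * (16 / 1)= 504 / 13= 38.77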